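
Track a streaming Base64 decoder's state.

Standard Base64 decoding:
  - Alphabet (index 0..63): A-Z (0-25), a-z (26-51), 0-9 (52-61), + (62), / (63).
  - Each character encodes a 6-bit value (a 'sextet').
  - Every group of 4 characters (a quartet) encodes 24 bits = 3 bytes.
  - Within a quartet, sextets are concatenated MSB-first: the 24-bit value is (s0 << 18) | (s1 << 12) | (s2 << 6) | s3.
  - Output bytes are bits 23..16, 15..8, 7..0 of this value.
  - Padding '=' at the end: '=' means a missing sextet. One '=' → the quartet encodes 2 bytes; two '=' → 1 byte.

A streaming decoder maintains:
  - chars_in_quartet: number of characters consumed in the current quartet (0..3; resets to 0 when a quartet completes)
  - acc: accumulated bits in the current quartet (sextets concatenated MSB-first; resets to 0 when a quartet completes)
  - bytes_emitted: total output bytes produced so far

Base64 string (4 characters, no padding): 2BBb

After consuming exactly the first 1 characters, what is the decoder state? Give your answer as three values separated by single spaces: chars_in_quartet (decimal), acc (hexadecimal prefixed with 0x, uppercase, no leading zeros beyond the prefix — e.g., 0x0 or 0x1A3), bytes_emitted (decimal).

After char 0 ('2'=54): chars_in_quartet=1 acc=0x36 bytes_emitted=0

Answer: 1 0x36 0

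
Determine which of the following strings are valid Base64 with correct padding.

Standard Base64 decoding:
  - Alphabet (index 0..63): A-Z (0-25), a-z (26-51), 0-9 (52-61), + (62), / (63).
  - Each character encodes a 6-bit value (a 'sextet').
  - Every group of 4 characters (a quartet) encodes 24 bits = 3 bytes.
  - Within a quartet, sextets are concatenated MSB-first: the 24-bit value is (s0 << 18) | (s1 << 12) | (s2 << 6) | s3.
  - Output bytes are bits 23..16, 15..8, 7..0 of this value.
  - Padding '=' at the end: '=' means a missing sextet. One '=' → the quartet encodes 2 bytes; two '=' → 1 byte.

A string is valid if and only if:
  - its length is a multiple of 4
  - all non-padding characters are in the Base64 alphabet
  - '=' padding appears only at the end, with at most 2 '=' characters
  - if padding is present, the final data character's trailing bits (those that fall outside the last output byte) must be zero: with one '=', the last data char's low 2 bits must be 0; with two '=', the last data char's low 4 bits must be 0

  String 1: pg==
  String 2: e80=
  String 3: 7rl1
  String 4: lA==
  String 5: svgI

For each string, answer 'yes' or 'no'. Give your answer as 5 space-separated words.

Answer: yes yes yes yes yes

Derivation:
String 1: 'pg==' → valid
String 2: 'e80=' → valid
String 3: '7rl1' → valid
String 4: 'lA==' → valid
String 5: 'svgI' → valid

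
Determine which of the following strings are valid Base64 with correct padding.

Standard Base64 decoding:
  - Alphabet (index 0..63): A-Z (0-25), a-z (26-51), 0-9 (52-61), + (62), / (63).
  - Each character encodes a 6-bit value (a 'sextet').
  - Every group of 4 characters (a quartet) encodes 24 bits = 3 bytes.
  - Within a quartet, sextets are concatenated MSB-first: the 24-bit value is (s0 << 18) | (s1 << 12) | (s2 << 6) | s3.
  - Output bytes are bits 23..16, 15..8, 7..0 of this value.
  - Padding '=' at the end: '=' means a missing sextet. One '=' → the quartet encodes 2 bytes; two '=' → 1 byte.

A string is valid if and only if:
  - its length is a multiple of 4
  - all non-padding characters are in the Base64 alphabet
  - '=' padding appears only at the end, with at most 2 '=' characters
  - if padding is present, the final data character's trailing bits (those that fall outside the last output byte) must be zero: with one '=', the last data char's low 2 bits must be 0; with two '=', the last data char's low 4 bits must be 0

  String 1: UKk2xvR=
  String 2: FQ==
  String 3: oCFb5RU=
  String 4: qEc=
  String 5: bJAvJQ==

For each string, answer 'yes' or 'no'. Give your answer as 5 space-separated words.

Answer: no yes yes yes yes

Derivation:
String 1: 'UKk2xvR=' → invalid (bad trailing bits)
String 2: 'FQ==' → valid
String 3: 'oCFb5RU=' → valid
String 4: 'qEc=' → valid
String 5: 'bJAvJQ==' → valid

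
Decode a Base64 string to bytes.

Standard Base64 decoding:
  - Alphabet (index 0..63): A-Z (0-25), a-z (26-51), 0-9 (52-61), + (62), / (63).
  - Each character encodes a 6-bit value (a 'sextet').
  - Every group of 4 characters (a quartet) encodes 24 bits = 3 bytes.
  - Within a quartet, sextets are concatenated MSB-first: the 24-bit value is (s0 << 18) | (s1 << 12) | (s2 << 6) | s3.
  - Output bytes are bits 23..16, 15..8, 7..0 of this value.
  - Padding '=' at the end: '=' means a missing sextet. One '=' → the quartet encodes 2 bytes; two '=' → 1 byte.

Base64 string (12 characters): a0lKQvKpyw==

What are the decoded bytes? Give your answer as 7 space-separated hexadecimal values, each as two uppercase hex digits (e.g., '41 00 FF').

After char 0 ('a'=26): chars_in_quartet=1 acc=0x1A bytes_emitted=0
After char 1 ('0'=52): chars_in_quartet=2 acc=0x6B4 bytes_emitted=0
After char 2 ('l'=37): chars_in_quartet=3 acc=0x1AD25 bytes_emitted=0
After char 3 ('K'=10): chars_in_quartet=4 acc=0x6B494A -> emit 6B 49 4A, reset; bytes_emitted=3
After char 4 ('Q'=16): chars_in_quartet=1 acc=0x10 bytes_emitted=3
After char 5 ('v'=47): chars_in_quartet=2 acc=0x42F bytes_emitted=3
After char 6 ('K'=10): chars_in_quartet=3 acc=0x10BCA bytes_emitted=3
After char 7 ('p'=41): chars_in_quartet=4 acc=0x42F2A9 -> emit 42 F2 A9, reset; bytes_emitted=6
After char 8 ('y'=50): chars_in_quartet=1 acc=0x32 bytes_emitted=6
After char 9 ('w'=48): chars_in_quartet=2 acc=0xCB0 bytes_emitted=6
Padding '==': partial quartet acc=0xCB0 -> emit CB; bytes_emitted=7

Answer: 6B 49 4A 42 F2 A9 CB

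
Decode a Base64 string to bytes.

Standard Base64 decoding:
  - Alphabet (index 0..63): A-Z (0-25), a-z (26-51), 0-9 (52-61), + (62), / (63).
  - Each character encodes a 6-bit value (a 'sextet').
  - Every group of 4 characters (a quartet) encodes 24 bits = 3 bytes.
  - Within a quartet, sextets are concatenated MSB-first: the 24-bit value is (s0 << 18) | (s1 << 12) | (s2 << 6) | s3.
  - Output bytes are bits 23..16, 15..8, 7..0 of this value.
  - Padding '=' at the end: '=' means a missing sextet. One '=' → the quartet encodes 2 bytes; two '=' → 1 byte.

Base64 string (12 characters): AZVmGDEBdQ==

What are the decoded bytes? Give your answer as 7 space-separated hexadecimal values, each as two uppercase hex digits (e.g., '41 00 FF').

After char 0 ('A'=0): chars_in_quartet=1 acc=0x0 bytes_emitted=0
After char 1 ('Z'=25): chars_in_quartet=2 acc=0x19 bytes_emitted=0
After char 2 ('V'=21): chars_in_quartet=3 acc=0x655 bytes_emitted=0
After char 3 ('m'=38): chars_in_quartet=4 acc=0x19566 -> emit 01 95 66, reset; bytes_emitted=3
After char 4 ('G'=6): chars_in_quartet=1 acc=0x6 bytes_emitted=3
After char 5 ('D'=3): chars_in_quartet=2 acc=0x183 bytes_emitted=3
After char 6 ('E'=4): chars_in_quartet=3 acc=0x60C4 bytes_emitted=3
After char 7 ('B'=1): chars_in_quartet=4 acc=0x183101 -> emit 18 31 01, reset; bytes_emitted=6
After char 8 ('d'=29): chars_in_quartet=1 acc=0x1D bytes_emitted=6
After char 9 ('Q'=16): chars_in_quartet=2 acc=0x750 bytes_emitted=6
Padding '==': partial quartet acc=0x750 -> emit 75; bytes_emitted=7

Answer: 01 95 66 18 31 01 75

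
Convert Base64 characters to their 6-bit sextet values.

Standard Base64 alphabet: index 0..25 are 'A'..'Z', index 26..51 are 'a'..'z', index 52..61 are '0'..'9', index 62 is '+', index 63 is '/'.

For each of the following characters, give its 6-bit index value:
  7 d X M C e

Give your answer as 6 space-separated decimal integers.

'7': 0..9 range, 52 + ord('7') − ord('0') = 59
'd': a..z range, 26 + ord('d') − ord('a') = 29
'X': A..Z range, ord('X') − ord('A') = 23
'M': A..Z range, ord('M') − ord('A') = 12
'C': A..Z range, ord('C') − ord('A') = 2
'e': a..z range, 26 + ord('e') − ord('a') = 30

Answer: 59 29 23 12 2 30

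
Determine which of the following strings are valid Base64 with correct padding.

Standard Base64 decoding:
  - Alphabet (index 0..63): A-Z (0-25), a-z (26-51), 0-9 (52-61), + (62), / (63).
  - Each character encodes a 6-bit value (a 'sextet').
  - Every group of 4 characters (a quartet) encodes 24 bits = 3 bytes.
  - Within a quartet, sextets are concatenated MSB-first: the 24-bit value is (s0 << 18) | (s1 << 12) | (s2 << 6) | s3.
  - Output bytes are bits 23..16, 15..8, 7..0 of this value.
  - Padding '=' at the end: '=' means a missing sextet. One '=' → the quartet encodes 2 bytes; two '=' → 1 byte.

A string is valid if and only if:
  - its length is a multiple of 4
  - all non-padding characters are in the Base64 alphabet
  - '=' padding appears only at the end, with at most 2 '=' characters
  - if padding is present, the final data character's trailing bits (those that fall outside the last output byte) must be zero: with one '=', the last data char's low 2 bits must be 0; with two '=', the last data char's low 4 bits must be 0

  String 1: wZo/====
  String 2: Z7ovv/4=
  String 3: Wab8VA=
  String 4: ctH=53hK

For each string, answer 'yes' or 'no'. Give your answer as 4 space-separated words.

Answer: no yes no no

Derivation:
String 1: 'wZo/====' → invalid (4 pad chars (max 2))
String 2: 'Z7ovv/4=' → valid
String 3: 'Wab8VA=' → invalid (len=7 not mult of 4)
String 4: 'ctH=53hK' → invalid (bad char(s): ['=']; '=' in middle)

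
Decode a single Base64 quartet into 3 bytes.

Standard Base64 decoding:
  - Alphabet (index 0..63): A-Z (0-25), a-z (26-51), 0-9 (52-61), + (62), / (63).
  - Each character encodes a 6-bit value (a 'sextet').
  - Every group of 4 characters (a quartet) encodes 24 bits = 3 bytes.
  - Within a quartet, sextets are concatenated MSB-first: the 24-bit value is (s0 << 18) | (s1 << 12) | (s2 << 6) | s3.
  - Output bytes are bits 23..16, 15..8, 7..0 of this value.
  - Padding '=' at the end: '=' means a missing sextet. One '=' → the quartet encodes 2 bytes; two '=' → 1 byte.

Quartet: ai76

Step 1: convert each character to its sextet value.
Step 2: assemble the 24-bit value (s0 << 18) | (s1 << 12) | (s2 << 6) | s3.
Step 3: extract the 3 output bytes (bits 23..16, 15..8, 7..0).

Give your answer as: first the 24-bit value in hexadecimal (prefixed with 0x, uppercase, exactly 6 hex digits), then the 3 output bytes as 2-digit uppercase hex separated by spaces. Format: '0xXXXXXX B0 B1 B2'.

Sextets: a=26, i=34, 7=59, 6=58
24-bit: (26<<18) | (34<<12) | (59<<6) | 58
      = 0x680000 | 0x022000 | 0x000EC0 | 0x00003A
      = 0x6A2EFA
Bytes: (v>>16)&0xFF=6A, (v>>8)&0xFF=2E, v&0xFF=FA

Answer: 0x6A2EFA 6A 2E FA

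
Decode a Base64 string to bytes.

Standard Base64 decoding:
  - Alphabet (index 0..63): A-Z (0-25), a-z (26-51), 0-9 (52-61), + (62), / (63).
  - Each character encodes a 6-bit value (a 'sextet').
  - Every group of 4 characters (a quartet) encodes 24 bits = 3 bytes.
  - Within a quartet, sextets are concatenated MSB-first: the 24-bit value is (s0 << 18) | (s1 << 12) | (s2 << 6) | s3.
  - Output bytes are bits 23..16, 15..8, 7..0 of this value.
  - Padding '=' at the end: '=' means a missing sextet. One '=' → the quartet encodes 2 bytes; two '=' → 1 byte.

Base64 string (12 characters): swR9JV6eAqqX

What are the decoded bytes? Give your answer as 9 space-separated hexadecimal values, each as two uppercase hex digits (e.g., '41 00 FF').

After char 0 ('s'=44): chars_in_quartet=1 acc=0x2C bytes_emitted=0
After char 1 ('w'=48): chars_in_quartet=2 acc=0xB30 bytes_emitted=0
After char 2 ('R'=17): chars_in_quartet=3 acc=0x2CC11 bytes_emitted=0
After char 3 ('9'=61): chars_in_quartet=4 acc=0xB3047D -> emit B3 04 7D, reset; bytes_emitted=3
After char 4 ('J'=9): chars_in_quartet=1 acc=0x9 bytes_emitted=3
After char 5 ('V'=21): chars_in_quartet=2 acc=0x255 bytes_emitted=3
After char 6 ('6'=58): chars_in_quartet=3 acc=0x957A bytes_emitted=3
After char 7 ('e'=30): chars_in_quartet=4 acc=0x255E9E -> emit 25 5E 9E, reset; bytes_emitted=6
After char 8 ('A'=0): chars_in_quartet=1 acc=0x0 bytes_emitted=6
After char 9 ('q'=42): chars_in_quartet=2 acc=0x2A bytes_emitted=6
After char 10 ('q'=42): chars_in_quartet=3 acc=0xAAA bytes_emitted=6
After char 11 ('X'=23): chars_in_quartet=4 acc=0x2AA97 -> emit 02 AA 97, reset; bytes_emitted=9

Answer: B3 04 7D 25 5E 9E 02 AA 97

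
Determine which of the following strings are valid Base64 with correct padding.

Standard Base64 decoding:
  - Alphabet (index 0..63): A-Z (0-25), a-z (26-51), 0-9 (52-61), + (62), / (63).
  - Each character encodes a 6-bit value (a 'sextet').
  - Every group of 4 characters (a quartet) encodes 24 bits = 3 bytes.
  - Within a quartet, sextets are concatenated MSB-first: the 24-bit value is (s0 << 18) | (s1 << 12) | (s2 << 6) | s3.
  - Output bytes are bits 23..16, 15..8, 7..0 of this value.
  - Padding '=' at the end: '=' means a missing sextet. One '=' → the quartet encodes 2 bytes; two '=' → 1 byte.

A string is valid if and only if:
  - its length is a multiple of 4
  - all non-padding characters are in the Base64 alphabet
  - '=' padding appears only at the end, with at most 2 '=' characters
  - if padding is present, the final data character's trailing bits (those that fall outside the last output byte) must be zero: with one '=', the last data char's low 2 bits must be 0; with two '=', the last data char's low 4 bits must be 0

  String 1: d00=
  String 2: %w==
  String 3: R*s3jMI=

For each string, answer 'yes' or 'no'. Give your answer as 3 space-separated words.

String 1: 'd00=' → valid
String 2: '%w==' → invalid (bad char(s): ['%'])
String 3: 'R*s3jMI=' → invalid (bad char(s): ['*'])

Answer: yes no no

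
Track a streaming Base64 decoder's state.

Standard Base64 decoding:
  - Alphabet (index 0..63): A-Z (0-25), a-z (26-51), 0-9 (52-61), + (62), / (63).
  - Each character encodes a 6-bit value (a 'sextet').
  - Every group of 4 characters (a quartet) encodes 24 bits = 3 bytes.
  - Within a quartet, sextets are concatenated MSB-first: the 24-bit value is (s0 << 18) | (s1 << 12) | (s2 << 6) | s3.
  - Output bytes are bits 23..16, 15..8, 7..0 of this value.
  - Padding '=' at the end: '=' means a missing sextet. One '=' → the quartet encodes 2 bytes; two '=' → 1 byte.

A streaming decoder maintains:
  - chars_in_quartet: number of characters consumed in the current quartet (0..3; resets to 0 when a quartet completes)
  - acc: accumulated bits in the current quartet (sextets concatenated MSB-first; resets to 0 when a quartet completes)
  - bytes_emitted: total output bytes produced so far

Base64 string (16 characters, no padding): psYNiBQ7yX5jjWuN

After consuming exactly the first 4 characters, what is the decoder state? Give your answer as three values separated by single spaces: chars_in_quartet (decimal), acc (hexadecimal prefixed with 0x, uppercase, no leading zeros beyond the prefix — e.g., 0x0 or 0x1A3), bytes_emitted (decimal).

After char 0 ('p'=41): chars_in_quartet=1 acc=0x29 bytes_emitted=0
After char 1 ('s'=44): chars_in_quartet=2 acc=0xA6C bytes_emitted=0
After char 2 ('Y'=24): chars_in_quartet=3 acc=0x29B18 bytes_emitted=0
After char 3 ('N'=13): chars_in_quartet=4 acc=0xA6C60D -> emit A6 C6 0D, reset; bytes_emitted=3

Answer: 0 0x0 3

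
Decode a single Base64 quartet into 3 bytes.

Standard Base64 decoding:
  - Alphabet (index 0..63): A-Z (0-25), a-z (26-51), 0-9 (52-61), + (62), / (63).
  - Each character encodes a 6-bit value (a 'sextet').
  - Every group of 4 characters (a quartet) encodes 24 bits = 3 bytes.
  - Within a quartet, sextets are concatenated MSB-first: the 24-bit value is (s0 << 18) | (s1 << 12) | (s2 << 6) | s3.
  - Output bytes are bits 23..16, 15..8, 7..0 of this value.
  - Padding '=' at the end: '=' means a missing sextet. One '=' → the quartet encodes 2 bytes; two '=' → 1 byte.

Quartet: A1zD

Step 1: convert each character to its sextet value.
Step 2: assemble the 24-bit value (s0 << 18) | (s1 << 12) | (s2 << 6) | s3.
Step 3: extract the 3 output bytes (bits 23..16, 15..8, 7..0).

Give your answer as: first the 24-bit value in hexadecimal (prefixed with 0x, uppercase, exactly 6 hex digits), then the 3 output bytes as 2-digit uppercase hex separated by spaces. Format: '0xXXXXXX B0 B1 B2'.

Answer: 0x035CC3 03 5C C3

Derivation:
Sextets: A=0, 1=53, z=51, D=3
24-bit: (0<<18) | (53<<12) | (51<<6) | 3
      = 0x000000 | 0x035000 | 0x000CC0 | 0x000003
      = 0x035CC3
Bytes: (v>>16)&0xFF=03, (v>>8)&0xFF=5C, v&0xFF=C3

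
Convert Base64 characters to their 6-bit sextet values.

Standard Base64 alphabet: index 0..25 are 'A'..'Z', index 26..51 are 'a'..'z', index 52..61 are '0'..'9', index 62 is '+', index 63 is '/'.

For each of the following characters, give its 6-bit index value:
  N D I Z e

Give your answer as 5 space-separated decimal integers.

'N': A..Z range, ord('N') − ord('A') = 13
'D': A..Z range, ord('D') − ord('A') = 3
'I': A..Z range, ord('I') − ord('A') = 8
'Z': A..Z range, ord('Z') − ord('A') = 25
'e': a..z range, 26 + ord('e') − ord('a') = 30

Answer: 13 3 8 25 30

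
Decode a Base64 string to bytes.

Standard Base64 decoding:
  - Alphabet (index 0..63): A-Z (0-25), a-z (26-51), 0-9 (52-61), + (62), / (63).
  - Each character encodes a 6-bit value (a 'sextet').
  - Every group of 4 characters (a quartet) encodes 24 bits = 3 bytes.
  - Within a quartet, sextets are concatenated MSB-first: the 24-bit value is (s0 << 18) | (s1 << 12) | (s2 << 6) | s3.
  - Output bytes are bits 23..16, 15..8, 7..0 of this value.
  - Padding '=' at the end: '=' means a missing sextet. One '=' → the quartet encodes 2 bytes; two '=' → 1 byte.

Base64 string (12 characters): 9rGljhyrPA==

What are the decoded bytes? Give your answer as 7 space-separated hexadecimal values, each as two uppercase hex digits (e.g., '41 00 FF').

After char 0 ('9'=61): chars_in_quartet=1 acc=0x3D bytes_emitted=0
After char 1 ('r'=43): chars_in_quartet=2 acc=0xF6B bytes_emitted=0
After char 2 ('G'=6): chars_in_quartet=3 acc=0x3DAC6 bytes_emitted=0
After char 3 ('l'=37): chars_in_quartet=4 acc=0xF6B1A5 -> emit F6 B1 A5, reset; bytes_emitted=3
After char 4 ('j'=35): chars_in_quartet=1 acc=0x23 bytes_emitted=3
After char 5 ('h'=33): chars_in_quartet=2 acc=0x8E1 bytes_emitted=3
After char 6 ('y'=50): chars_in_quartet=3 acc=0x23872 bytes_emitted=3
After char 7 ('r'=43): chars_in_quartet=4 acc=0x8E1CAB -> emit 8E 1C AB, reset; bytes_emitted=6
After char 8 ('P'=15): chars_in_quartet=1 acc=0xF bytes_emitted=6
After char 9 ('A'=0): chars_in_quartet=2 acc=0x3C0 bytes_emitted=6
Padding '==': partial quartet acc=0x3C0 -> emit 3C; bytes_emitted=7

Answer: F6 B1 A5 8E 1C AB 3C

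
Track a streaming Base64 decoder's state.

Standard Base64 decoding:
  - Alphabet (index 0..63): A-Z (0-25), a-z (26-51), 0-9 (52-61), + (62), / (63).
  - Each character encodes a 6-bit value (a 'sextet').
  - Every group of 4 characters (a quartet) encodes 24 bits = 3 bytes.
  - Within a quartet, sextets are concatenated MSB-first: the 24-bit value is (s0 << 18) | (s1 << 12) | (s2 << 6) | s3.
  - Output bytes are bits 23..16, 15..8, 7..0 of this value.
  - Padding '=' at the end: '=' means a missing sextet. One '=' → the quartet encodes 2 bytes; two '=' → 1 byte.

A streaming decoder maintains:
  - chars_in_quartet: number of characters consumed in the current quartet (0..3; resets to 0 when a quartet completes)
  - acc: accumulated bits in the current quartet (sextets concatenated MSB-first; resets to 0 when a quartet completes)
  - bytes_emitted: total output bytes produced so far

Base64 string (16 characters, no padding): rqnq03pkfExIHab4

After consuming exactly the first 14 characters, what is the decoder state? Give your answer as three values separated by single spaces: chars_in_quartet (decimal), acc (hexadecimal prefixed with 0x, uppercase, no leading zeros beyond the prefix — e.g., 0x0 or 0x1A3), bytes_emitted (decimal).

After char 0 ('r'=43): chars_in_quartet=1 acc=0x2B bytes_emitted=0
After char 1 ('q'=42): chars_in_quartet=2 acc=0xAEA bytes_emitted=0
After char 2 ('n'=39): chars_in_quartet=3 acc=0x2BAA7 bytes_emitted=0
After char 3 ('q'=42): chars_in_quartet=4 acc=0xAEA9EA -> emit AE A9 EA, reset; bytes_emitted=3
After char 4 ('0'=52): chars_in_quartet=1 acc=0x34 bytes_emitted=3
After char 5 ('3'=55): chars_in_quartet=2 acc=0xD37 bytes_emitted=3
After char 6 ('p'=41): chars_in_quartet=3 acc=0x34DE9 bytes_emitted=3
After char 7 ('k'=36): chars_in_quartet=4 acc=0xD37A64 -> emit D3 7A 64, reset; bytes_emitted=6
After char 8 ('f'=31): chars_in_quartet=1 acc=0x1F bytes_emitted=6
After char 9 ('E'=4): chars_in_quartet=2 acc=0x7C4 bytes_emitted=6
After char 10 ('x'=49): chars_in_quartet=3 acc=0x1F131 bytes_emitted=6
After char 11 ('I'=8): chars_in_quartet=4 acc=0x7C4C48 -> emit 7C 4C 48, reset; bytes_emitted=9
After char 12 ('H'=7): chars_in_quartet=1 acc=0x7 bytes_emitted=9
After char 13 ('a'=26): chars_in_quartet=2 acc=0x1DA bytes_emitted=9

Answer: 2 0x1DA 9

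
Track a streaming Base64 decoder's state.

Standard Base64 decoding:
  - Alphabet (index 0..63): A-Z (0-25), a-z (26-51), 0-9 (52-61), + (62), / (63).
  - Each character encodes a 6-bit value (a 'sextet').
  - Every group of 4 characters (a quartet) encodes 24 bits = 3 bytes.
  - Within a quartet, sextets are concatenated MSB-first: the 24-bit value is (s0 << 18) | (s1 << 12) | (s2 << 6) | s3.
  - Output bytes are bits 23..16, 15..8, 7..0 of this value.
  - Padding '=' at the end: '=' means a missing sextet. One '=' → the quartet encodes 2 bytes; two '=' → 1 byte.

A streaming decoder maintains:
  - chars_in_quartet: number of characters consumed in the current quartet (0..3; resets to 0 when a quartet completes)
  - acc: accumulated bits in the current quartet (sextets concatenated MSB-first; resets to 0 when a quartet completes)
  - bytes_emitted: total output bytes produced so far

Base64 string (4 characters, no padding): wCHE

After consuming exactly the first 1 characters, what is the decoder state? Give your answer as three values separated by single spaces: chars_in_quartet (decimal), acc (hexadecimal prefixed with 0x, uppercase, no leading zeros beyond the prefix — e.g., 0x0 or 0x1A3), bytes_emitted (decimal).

Answer: 1 0x30 0

Derivation:
After char 0 ('w'=48): chars_in_quartet=1 acc=0x30 bytes_emitted=0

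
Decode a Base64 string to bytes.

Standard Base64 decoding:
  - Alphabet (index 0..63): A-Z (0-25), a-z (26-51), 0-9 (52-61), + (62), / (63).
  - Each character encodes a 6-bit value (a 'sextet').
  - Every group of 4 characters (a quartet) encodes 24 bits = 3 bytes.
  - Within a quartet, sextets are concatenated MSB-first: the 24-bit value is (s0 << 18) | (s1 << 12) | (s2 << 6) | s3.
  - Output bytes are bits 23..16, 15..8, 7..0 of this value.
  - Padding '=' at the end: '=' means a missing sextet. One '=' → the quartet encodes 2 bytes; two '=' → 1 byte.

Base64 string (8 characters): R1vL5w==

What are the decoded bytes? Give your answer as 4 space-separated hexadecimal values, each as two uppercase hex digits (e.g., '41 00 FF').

Answer: 47 5B CB E7

Derivation:
After char 0 ('R'=17): chars_in_quartet=1 acc=0x11 bytes_emitted=0
After char 1 ('1'=53): chars_in_quartet=2 acc=0x475 bytes_emitted=0
After char 2 ('v'=47): chars_in_quartet=3 acc=0x11D6F bytes_emitted=0
After char 3 ('L'=11): chars_in_quartet=4 acc=0x475BCB -> emit 47 5B CB, reset; bytes_emitted=3
After char 4 ('5'=57): chars_in_quartet=1 acc=0x39 bytes_emitted=3
After char 5 ('w'=48): chars_in_quartet=2 acc=0xE70 bytes_emitted=3
Padding '==': partial quartet acc=0xE70 -> emit E7; bytes_emitted=4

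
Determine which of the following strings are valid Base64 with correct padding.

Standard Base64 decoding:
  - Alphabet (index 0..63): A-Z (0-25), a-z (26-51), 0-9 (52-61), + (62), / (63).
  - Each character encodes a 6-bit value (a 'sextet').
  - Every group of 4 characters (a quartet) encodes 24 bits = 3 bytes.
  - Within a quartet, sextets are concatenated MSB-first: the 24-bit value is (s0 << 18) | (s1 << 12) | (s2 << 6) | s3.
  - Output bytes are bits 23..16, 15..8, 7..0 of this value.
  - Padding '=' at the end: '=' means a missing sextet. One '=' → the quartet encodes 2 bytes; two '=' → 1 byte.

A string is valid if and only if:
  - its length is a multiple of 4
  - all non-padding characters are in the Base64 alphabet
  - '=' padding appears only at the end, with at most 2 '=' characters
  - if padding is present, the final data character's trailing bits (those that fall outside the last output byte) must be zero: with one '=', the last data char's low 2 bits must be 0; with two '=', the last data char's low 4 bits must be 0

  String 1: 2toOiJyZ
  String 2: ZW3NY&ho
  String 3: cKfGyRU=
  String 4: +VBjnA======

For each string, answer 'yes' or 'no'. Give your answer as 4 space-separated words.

Answer: yes no yes no

Derivation:
String 1: '2toOiJyZ' → valid
String 2: 'ZW3NY&ho' → invalid (bad char(s): ['&'])
String 3: 'cKfGyRU=' → valid
String 4: '+VBjnA======' → invalid (6 pad chars (max 2))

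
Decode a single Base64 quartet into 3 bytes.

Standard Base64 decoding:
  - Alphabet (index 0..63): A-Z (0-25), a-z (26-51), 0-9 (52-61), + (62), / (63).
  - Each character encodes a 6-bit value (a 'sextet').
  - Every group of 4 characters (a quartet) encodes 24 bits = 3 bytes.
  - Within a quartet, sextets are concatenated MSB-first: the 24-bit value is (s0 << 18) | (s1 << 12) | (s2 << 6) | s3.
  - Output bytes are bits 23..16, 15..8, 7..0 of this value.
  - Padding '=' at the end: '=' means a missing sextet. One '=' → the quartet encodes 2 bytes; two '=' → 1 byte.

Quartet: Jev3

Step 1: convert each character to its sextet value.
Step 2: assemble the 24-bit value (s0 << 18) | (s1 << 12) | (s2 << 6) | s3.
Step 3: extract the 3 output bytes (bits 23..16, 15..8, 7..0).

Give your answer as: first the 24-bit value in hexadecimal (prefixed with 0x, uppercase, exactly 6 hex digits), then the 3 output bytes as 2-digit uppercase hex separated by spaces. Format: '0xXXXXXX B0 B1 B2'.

Sextets: J=9, e=30, v=47, 3=55
24-bit: (9<<18) | (30<<12) | (47<<6) | 55
      = 0x240000 | 0x01E000 | 0x000BC0 | 0x000037
      = 0x25EBF7
Bytes: (v>>16)&0xFF=25, (v>>8)&0xFF=EB, v&0xFF=F7

Answer: 0x25EBF7 25 EB F7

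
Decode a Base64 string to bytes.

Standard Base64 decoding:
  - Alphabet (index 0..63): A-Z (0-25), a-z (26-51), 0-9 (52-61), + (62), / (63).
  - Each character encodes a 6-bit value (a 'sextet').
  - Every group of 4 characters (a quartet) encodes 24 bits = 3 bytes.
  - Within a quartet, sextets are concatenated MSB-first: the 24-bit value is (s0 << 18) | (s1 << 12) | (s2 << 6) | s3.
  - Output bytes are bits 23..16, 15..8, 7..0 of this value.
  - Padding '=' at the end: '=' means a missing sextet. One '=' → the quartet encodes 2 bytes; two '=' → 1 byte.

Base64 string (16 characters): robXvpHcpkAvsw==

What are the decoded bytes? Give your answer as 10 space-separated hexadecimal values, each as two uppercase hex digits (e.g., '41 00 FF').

Answer: AE 86 D7 BE 91 DC A6 40 2F B3

Derivation:
After char 0 ('r'=43): chars_in_quartet=1 acc=0x2B bytes_emitted=0
After char 1 ('o'=40): chars_in_quartet=2 acc=0xAE8 bytes_emitted=0
After char 2 ('b'=27): chars_in_quartet=3 acc=0x2BA1B bytes_emitted=0
After char 3 ('X'=23): chars_in_quartet=4 acc=0xAE86D7 -> emit AE 86 D7, reset; bytes_emitted=3
After char 4 ('v'=47): chars_in_quartet=1 acc=0x2F bytes_emitted=3
After char 5 ('p'=41): chars_in_quartet=2 acc=0xBE9 bytes_emitted=3
After char 6 ('H'=7): chars_in_quartet=3 acc=0x2FA47 bytes_emitted=3
After char 7 ('c'=28): chars_in_quartet=4 acc=0xBE91DC -> emit BE 91 DC, reset; bytes_emitted=6
After char 8 ('p'=41): chars_in_quartet=1 acc=0x29 bytes_emitted=6
After char 9 ('k'=36): chars_in_quartet=2 acc=0xA64 bytes_emitted=6
After char 10 ('A'=0): chars_in_quartet=3 acc=0x29900 bytes_emitted=6
After char 11 ('v'=47): chars_in_quartet=4 acc=0xA6402F -> emit A6 40 2F, reset; bytes_emitted=9
After char 12 ('s'=44): chars_in_quartet=1 acc=0x2C bytes_emitted=9
After char 13 ('w'=48): chars_in_quartet=2 acc=0xB30 bytes_emitted=9
Padding '==': partial quartet acc=0xB30 -> emit B3; bytes_emitted=10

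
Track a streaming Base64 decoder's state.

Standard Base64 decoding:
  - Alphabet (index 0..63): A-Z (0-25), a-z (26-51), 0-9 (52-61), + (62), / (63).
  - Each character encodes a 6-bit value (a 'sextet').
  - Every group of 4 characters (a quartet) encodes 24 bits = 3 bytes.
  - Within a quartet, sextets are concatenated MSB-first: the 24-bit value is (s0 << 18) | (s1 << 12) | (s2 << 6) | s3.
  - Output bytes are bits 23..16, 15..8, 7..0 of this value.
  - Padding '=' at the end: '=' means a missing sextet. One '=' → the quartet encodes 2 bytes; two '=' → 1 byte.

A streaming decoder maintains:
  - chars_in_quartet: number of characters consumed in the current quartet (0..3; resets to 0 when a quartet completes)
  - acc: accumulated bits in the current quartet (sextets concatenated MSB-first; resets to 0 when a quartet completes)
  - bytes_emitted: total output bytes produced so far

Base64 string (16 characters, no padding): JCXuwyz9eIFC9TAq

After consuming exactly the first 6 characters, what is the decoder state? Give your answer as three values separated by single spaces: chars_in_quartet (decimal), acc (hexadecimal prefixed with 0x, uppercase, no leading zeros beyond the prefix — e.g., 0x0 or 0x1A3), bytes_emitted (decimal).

After char 0 ('J'=9): chars_in_quartet=1 acc=0x9 bytes_emitted=0
After char 1 ('C'=2): chars_in_quartet=2 acc=0x242 bytes_emitted=0
After char 2 ('X'=23): chars_in_quartet=3 acc=0x9097 bytes_emitted=0
After char 3 ('u'=46): chars_in_quartet=4 acc=0x2425EE -> emit 24 25 EE, reset; bytes_emitted=3
After char 4 ('w'=48): chars_in_quartet=1 acc=0x30 bytes_emitted=3
After char 5 ('y'=50): chars_in_quartet=2 acc=0xC32 bytes_emitted=3

Answer: 2 0xC32 3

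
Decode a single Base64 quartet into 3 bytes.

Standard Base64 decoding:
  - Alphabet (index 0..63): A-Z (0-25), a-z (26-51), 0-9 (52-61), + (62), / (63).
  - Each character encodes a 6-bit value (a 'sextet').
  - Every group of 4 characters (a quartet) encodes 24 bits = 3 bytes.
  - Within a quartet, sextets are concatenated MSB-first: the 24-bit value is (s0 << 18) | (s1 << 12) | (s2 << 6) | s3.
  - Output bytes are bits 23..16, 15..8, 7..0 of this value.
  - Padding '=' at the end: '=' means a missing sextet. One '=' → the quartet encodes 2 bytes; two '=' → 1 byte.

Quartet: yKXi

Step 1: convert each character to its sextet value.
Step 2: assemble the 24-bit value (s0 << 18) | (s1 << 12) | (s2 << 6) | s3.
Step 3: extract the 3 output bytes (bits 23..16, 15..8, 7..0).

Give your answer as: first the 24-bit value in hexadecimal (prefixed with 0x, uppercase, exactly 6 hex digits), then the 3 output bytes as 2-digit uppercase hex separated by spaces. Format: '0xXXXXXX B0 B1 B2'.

Answer: 0xC8A5E2 C8 A5 E2

Derivation:
Sextets: y=50, K=10, X=23, i=34
24-bit: (50<<18) | (10<<12) | (23<<6) | 34
      = 0xC80000 | 0x00A000 | 0x0005C0 | 0x000022
      = 0xC8A5E2
Bytes: (v>>16)&0xFF=C8, (v>>8)&0xFF=A5, v&0xFF=E2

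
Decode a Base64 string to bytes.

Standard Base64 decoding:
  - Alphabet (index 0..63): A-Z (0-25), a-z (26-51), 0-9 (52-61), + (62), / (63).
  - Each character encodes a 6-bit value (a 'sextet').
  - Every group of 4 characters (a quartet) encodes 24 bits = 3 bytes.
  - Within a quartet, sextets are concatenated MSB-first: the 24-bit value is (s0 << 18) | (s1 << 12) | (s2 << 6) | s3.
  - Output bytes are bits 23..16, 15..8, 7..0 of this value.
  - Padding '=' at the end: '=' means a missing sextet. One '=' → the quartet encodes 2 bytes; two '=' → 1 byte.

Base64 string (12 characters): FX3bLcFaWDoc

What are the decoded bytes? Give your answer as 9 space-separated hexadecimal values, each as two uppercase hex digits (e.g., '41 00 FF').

Answer: 15 7D DB 2D C1 5A 58 3A 1C

Derivation:
After char 0 ('F'=5): chars_in_quartet=1 acc=0x5 bytes_emitted=0
After char 1 ('X'=23): chars_in_quartet=2 acc=0x157 bytes_emitted=0
After char 2 ('3'=55): chars_in_quartet=3 acc=0x55F7 bytes_emitted=0
After char 3 ('b'=27): chars_in_quartet=4 acc=0x157DDB -> emit 15 7D DB, reset; bytes_emitted=3
After char 4 ('L'=11): chars_in_quartet=1 acc=0xB bytes_emitted=3
After char 5 ('c'=28): chars_in_quartet=2 acc=0x2DC bytes_emitted=3
After char 6 ('F'=5): chars_in_quartet=3 acc=0xB705 bytes_emitted=3
After char 7 ('a'=26): chars_in_quartet=4 acc=0x2DC15A -> emit 2D C1 5A, reset; bytes_emitted=6
After char 8 ('W'=22): chars_in_quartet=1 acc=0x16 bytes_emitted=6
After char 9 ('D'=3): chars_in_quartet=2 acc=0x583 bytes_emitted=6
After char 10 ('o'=40): chars_in_quartet=3 acc=0x160E8 bytes_emitted=6
After char 11 ('c'=28): chars_in_quartet=4 acc=0x583A1C -> emit 58 3A 1C, reset; bytes_emitted=9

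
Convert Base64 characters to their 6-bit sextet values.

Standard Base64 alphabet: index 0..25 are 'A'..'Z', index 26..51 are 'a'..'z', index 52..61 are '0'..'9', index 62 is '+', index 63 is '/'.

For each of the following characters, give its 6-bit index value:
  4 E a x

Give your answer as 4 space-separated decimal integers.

'4': 0..9 range, 52 + ord('4') − ord('0') = 56
'E': A..Z range, ord('E') − ord('A') = 4
'a': a..z range, 26 + ord('a') − ord('a') = 26
'x': a..z range, 26 + ord('x') − ord('a') = 49

Answer: 56 4 26 49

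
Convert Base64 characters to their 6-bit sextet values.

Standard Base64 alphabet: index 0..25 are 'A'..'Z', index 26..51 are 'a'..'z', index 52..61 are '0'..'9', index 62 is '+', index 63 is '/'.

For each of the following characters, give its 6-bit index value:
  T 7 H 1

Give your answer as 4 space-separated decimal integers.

Answer: 19 59 7 53

Derivation:
'T': A..Z range, ord('T') − ord('A') = 19
'7': 0..9 range, 52 + ord('7') − ord('0') = 59
'H': A..Z range, ord('H') − ord('A') = 7
'1': 0..9 range, 52 + ord('1') − ord('0') = 53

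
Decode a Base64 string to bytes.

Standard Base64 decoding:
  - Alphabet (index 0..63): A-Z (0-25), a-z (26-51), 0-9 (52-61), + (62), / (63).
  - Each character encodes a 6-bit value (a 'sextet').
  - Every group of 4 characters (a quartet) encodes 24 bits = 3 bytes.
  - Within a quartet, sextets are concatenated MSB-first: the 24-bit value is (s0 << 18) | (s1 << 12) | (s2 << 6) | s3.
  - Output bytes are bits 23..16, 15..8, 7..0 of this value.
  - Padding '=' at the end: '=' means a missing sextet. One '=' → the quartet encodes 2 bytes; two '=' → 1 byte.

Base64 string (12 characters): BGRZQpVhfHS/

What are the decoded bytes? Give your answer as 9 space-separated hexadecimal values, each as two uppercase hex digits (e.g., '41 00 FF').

Answer: 04 64 59 42 95 61 7C 74 BF

Derivation:
After char 0 ('B'=1): chars_in_quartet=1 acc=0x1 bytes_emitted=0
After char 1 ('G'=6): chars_in_quartet=2 acc=0x46 bytes_emitted=0
After char 2 ('R'=17): chars_in_quartet=3 acc=0x1191 bytes_emitted=0
After char 3 ('Z'=25): chars_in_quartet=4 acc=0x46459 -> emit 04 64 59, reset; bytes_emitted=3
After char 4 ('Q'=16): chars_in_quartet=1 acc=0x10 bytes_emitted=3
After char 5 ('p'=41): chars_in_quartet=2 acc=0x429 bytes_emitted=3
After char 6 ('V'=21): chars_in_quartet=3 acc=0x10A55 bytes_emitted=3
After char 7 ('h'=33): chars_in_quartet=4 acc=0x429561 -> emit 42 95 61, reset; bytes_emitted=6
After char 8 ('f'=31): chars_in_quartet=1 acc=0x1F bytes_emitted=6
After char 9 ('H'=7): chars_in_quartet=2 acc=0x7C7 bytes_emitted=6
After char 10 ('S'=18): chars_in_quartet=3 acc=0x1F1D2 bytes_emitted=6
After char 11 ('/'=63): chars_in_quartet=4 acc=0x7C74BF -> emit 7C 74 BF, reset; bytes_emitted=9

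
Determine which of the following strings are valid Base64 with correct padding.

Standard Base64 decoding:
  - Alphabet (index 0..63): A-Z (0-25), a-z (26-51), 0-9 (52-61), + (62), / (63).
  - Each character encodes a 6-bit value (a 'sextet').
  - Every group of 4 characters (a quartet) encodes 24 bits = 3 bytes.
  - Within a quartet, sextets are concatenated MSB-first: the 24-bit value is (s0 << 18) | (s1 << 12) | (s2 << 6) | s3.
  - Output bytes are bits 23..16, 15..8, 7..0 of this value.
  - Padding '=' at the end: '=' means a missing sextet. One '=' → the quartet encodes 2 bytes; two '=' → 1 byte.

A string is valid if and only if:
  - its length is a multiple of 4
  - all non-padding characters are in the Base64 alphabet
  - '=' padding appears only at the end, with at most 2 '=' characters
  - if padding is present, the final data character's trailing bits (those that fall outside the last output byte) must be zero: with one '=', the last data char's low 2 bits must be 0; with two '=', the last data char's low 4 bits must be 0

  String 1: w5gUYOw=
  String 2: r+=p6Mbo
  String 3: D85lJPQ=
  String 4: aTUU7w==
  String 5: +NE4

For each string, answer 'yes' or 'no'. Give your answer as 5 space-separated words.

Answer: yes no yes yes yes

Derivation:
String 1: 'w5gUYOw=' → valid
String 2: 'r+=p6Mbo' → invalid (bad char(s): ['=']; '=' in middle)
String 3: 'D85lJPQ=' → valid
String 4: 'aTUU7w==' → valid
String 5: '+NE4' → valid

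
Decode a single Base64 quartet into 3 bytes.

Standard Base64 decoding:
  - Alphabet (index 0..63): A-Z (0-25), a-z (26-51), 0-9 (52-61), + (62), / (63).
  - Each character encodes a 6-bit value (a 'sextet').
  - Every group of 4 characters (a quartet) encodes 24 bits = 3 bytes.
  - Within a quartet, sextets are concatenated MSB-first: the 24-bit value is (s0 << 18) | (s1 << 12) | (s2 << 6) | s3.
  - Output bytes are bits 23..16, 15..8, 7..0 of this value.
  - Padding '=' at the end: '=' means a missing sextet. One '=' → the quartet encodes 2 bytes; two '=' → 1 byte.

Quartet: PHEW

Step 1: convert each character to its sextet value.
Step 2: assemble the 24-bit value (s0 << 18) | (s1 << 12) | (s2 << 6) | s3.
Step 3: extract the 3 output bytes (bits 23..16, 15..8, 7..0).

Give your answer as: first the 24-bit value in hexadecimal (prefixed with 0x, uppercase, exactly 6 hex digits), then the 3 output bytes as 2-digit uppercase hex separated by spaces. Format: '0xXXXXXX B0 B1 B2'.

Answer: 0x3C7116 3C 71 16

Derivation:
Sextets: P=15, H=7, E=4, W=22
24-bit: (15<<18) | (7<<12) | (4<<6) | 22
      = 0x3C0000 | 0x007000 | 0x000100 | 0x000016
      = 0x3C7116
Bytes: (v>>16)&0xFF=3C, (v>>8)&0xFF=71, v&0xFF=16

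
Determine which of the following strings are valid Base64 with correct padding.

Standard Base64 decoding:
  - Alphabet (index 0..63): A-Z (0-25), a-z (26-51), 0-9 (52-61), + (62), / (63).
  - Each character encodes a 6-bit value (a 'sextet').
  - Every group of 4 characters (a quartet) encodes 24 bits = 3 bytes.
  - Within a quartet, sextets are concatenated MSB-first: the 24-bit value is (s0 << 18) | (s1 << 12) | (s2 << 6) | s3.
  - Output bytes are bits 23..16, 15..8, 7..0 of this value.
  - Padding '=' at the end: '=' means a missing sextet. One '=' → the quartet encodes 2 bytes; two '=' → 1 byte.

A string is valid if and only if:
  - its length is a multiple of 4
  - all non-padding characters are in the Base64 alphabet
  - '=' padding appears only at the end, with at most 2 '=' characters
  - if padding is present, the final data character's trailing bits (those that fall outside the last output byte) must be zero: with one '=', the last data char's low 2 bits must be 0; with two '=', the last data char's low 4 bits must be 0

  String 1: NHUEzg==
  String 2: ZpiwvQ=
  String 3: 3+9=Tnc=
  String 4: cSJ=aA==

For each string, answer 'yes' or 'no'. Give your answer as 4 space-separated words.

String 1: 'NHUEzg==' → valid
String 2: 'ZpiwvQ=' → invalid (len=7 not mult of 4)
String 3: '3+9=Tnc=' → invalid (bad char(s): ['=']; '=' in middle)
String 4: 'cSJ=aA==' → invalid (bad char(s): ['=']; '=' in middle)

Answer: yes no no no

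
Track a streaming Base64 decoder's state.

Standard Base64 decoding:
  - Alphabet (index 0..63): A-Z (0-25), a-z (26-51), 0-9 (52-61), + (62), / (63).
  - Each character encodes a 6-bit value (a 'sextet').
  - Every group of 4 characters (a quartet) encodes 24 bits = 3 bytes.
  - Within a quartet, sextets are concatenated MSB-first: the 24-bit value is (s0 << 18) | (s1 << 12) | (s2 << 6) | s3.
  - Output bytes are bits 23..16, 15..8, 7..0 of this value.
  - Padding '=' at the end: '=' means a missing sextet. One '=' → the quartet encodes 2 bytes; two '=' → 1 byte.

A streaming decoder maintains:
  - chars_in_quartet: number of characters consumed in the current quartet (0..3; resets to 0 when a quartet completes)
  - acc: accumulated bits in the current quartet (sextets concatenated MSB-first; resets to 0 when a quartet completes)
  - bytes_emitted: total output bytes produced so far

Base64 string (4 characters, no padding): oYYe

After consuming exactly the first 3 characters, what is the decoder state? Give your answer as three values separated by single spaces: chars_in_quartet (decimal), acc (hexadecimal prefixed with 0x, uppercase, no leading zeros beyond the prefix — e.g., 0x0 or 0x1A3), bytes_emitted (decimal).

Answer: 3 0x28618 0

Derivation:
After char 0 ('o'=40): chars_in_quartet=1 acc=0x28 bytes_emitted=0
After char 1 ('Y'=24): chars_in_quartet=2 acc=0xA18 bytes_emitted=0
After char 2 ('Y'=24): chars_in_quartet=3 acc=0x28618 bytes_emitted=0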